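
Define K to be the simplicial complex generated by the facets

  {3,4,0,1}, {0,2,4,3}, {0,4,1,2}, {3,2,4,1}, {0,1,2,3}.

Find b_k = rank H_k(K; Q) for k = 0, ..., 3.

b_0 = 1, b_1 = 0, b_2 = 0, b_3 = 1.

We work with the vertex ordering 0 < 1 < 2 < 3 < 4. The simplices of K, each written with vertices in increasing order, are:

  0-simplices (5): [0], [1], [2], [3], [4]
  1-simplices (10): [0,1], [0,2], [0,3], [0,4], [1,2], [1,3], [1,4], [2,3], [2,4], [3,4]
  2-simplices (10): [0,1,2], [0,1,3], [0,1,4], [0,2,3], [0,2,4], [0,3,4], [1,2,3], [1,2,4], [1,3,4], [2,3,4]
  3-simplices (5): [0,1,2,3], [0,1,2,4], [0,1,3,4], [0,2,3,4], [1,2,3,4]

Hence C_0 ≅ Z^5, C_1 ≅ Z^10, C_2 ≅ Z^10, C_3 ≅ Z^5.

Boundary ∂_1: C_1 → C_0 sends each edge [p,q] (with p < q) to q − p. For instance
  ∂[0,2] = [2] − [0].
As a 5×10 matrix over Z this has rank 4, with invariant factors (1,1,1,1).

The boundary map ∂_2: C_2 → C_1 acts by ∂[p,q,r] = [q,r] − [p,r] + [p,q]. For instance
  ∂[0,1,3] = [1,3] − [0,3] + [0,1],
  ∂[0,1,4] = [1,4] − [0,4] + [0,1].
The 10×10 boundary matrix has rank 6 and Smith normal form diag(1,1,1,1,1,1).

Boundary ∂_3: C_3 → C_2 sends each 3-simplex σ to the alternating sum Σ_i (−1)^i (σ with its i-th vertex removed). For instance
  ∂[0,1,3,4] = [1,3,4] − [0,3,4] + [0,1,4] − [0,1,3],
  ∂[0,1,2,4] = [1,2,4] − [0,2,4] + [0,1,4] − [0,1,2].
The resulting 10×5 matrix has rank 4, and its Smith normal form has invariant factors (1,1,1,1).

Computing H_k = (kernel of ∂_k) / (image of ∂_{k+1}):

  H_0: rank C_0 − rank ∂_1 = 5 − 4 = 1, and the invariant factors of ∂_1 are all 1, so H_0 = Z.
  H_1: rank ker ∂_1 − rank ∂_2 = (10 − 4) − 6 = 0, and the invariant factors of ∂_2 are all 1, so H_1 = 0.
  H_2: rank ker ∂_2 − rank ∂_3 = (10 − 6) − 4 = 0, and the invariant factors of ∂_3 are all 1, so H_2 = 0.
  H_3: rank ker ∂_3 − rank ∂_4 = (5 − 4) − 0 = 1, and there is no ∂_4, so H_3 = Z.

Hence the Betti numbers are b_0 = 1, b_1 = 0, b_2 = 0, b_3 = 1.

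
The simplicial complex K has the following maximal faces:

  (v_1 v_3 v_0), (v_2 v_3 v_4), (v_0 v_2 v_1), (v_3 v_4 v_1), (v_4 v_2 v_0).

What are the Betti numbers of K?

b_0 = 1, b_1 = 1, b_2 = 0.

Fix the vertex order v_0 < v_1 < v_2 < v_3 < v_4 and write every simplex with vertices in increasing order. Then dim K = 2 and the simplices of K are:

  0-simplices (5): [v_0], [v_1], [v_2], [v_3], [v_4]
  1-simplices (10): [v_0,v_1], [v_0,v_2], [v_0,v_3], [v_0,v_4], [v_1,v_2], [v_1,v_3], [v_1,v_4], [v_2,v_3], [v_2,v_4], [v_3,v_4]
  2-simplices (5): [v_0,v_1,v_2], [v_0,v_1,v_3], [v_0,v_2,v_4], [v_1,v_3,v_4], [v_2,v_3,v_4]

Hence C_0 ≅ Z^5, C_1 ≅ Z^10, C_2 ≅ Z^5.

The boundary map ∂_1: C_1 → C_0 is given by ∂[p,q] = [q] − [p].
As a 5×10 matrix over Z this has rank 4, with invariant factors (1,1,1,1).

The boundary map ∂_2: C_2 → C_1 maps a triangle to the signed sum of its edges. For instance
  ∂[v_0,v_1,v_3] = [v_1,v_3] − [v_0,v_3] + [v_0,v_1],
  ∂[v_0,v_1,v_2] = [v_1,v_2] − [v_0,v_2] + [v_0,v_1].
The resulting 10×5 matrix has rank 5, and its Smith normal form has invariant factors (1,1,1,1,1).

From H_k ≅ ker(∂_k) / im(∂_{k+1}) we obtain:

  H_0: rank C_0 − rank ∂_1 = 5 − 4 = 1, and the invariant factors of ∂_1 are all 1, so H_0 = Z.
  H_1: rank ker ∂_1 − rank ∂_2 = (10 − 4) − 5 = 1, and the invariant factors of ∂_2 are all 1, so H_1 = Z.
  H_2: rank ker ∂_2 − rank ∂_3 = (5 − 5) − 0 = 0, and there is no ∂_3, so H_2 = 0.

Hence the Betti numbers are b_0 = 1, b_1 = 1, b_2 = 0.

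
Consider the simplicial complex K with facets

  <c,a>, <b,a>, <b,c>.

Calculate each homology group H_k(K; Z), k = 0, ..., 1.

H_0 = Z,  H_1 = Z.

K has 3 vertices, 3 edges.
rank ∂_0 = 0, rank ∂_1 = 2 ⇒ b_0 = 3 − 0 − 2 = 1; all invariant factors of ∂_1 are 1 so no torsion. So H_0 ≅ Z.
rank ∂_1 = 2, rank ∂_2 = 0 ⇒ b_1 = 3 − 2 − 0 = 1. So H_1 ≅ Z.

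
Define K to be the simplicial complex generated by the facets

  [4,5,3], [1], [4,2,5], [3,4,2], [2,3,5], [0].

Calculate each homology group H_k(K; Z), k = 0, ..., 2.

H_0 = Z^3,  H_1 = 0,  H_2 = Z.

K has 6 vertices, 6 edges, 4 triangles.
rank ∂_0 = 0, rank ∂_1 = 3 ⇒ b_0 = 6 − 0 − 3 = 3; all invariant factors of ∂_1 are 1 so no torsion. So H_0 = Z^3.
rank ∂_1 = 3, rank ∂_2 = 3 ⇒ b_1 = 6 − 3 − 3 = 0; all invariant factors of ∂_2 are 1 so no torsion. So H_1 = 0.
rank ∂_2 = 3, rank ∂_3 = 0 ⇒ b_2 = 4 − 3 − 0 = 1. So H_2 = Z.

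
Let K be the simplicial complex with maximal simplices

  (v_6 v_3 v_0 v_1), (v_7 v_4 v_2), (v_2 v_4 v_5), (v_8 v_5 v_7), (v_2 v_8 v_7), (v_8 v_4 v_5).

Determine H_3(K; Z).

H_3 ≅ 0.

We work with the vertex ordering v_0 < v_1 < v_2 < v_3 < v_4 < v_5 < v_6 < v_7 < v_8. The simplices of K, each written with vertices in increasing order, are:

  0-simplices (9): [v_0], [v_1], [v_2], [v_3], [v_4], [v_5], [v_6], [v_7], [v_8]
  1-simplices (16): (16 of them)
  2-simplices (9): [v_0,v_1,v_3], [v_0,v_1,v_6], [v_0,v_3,v_6], [v_1,v_3,v_6], [v_2,v_4,v_5], [v_2,v_4,v_7], [v_2,v_7,v_8], [v_4,v_5,v_8], [v_5,v_7,v_8]
  3-simplices (1): [v_0,v_1,v_3,v_6]

so the chain groups are C_0 ≅ Z^9, C_1 ≅ Z^16, C_2 ≅ Z^9, C_3 ≅ Z^1.

The boundary map ∂_1: C_1 → C_0 is given by ∂[p,q] = [q] − [p]. For instance
  ∂[v_2,v_4] = [v_4] − [v_2].
The resulting 9×16 matrix has rank 7, and its Smith normal form has invariant factors (1,1,1,1,1,1,1).

Boundary ∂_2: C_2 → C_1 maps a triangle to the signed sum of its edges. For instance
  ∂[v_2,v_7,v_8] = [v_7,v_8] − [v_2,v_8] + [v_2,v_7],
  ∂[v_0,v_1,v_3] = [v_1,v_3] − [v_0,v_3] + [v_0,v_1].
The 16×9 boundary matrix has rank 8 and Smith normal form diag(1,1,1,1,1,1,1,1).

The boundary map ∂_3: C_3 → C_2 sends each 3-simplex σ to the alternating sum Σ_i (−1)^i (σ with its i-th vertex removed). For instance
  ∂[v_0,v_1,v_3,v_6] = [v_1,v_3,v_6] − [v_0,v_3,v_6] + [v_0,v_1,v_6] − [v_0,v_1,v_3].
The resulting 9×1 matrix has rank 1, and its Smith normal form has invariant factors (1).

Now H_k = ker ∂_k / im ∂_{k+1}, so:

  H_3: rank ker ∂_3 − rank ∂_4 = (1 − 1) − 0 = 0, and there is no ∂_4, so H_3 ≅ 0.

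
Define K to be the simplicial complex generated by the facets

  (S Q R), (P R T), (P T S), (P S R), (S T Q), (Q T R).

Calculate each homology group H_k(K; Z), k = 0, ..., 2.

H_0 = Z,  H_1 = 0,  H_2 = Z.

We work with the vertex ordering P < Q < R < S < T. The simplices of K, each written with vertices in increasing order, are:

  0-simplices (5): P, Q, R, S, T
  1-simplices (9): PR, PS, PT, QR, QS, QT, RS, RT, ST
  2-simplices (6): PRS, PRT, PST, QRS, QRT, QST

Hence C_0 ≅ Z^5, C_1 ≅ Z^9, C_2 ≅ Z^6.

Boundary ∂_1: C_1 → C_0 is given by ∂[p,q] = [q] − [p].
The resulting 5×9 matrix has rank 4, and its Smith normal form has invariant factors (1,1,1,1).

∂_2: C_2 → C_1 maps a triangle to the signed sum of its edges. For instance
  ∂QST = ST − QT + QS,
  ∂PRT = RT − PT + PR.
The resulting 9×6 matrix has rank 5, and its Smith normal form has invariant factors (1,1,1,1,1).

From H_k ≅ ker(∂_k) / im(∂_{k+1}) we obtain:

  H_0: rank C_0 − rank ∂_1 = 5 − 4 = 1, and the invariant factors of ∂_1 are all 1, so H_0 ≅ Z.
  H_1: rank ker ∂_1 − rank ∂_2 = (9 − 4) − 5 = 0, and the invariant factors of ∂_2 are all 1, so H_1 ≅ 0.
  H_2: rank ker ∂_2 − rank ∂_3 = (6 − 5) − 0 = 1, and there is no ∂_3, so H_2 ≅ Z.

(K is a triangulation of the 2-sphere S^2.)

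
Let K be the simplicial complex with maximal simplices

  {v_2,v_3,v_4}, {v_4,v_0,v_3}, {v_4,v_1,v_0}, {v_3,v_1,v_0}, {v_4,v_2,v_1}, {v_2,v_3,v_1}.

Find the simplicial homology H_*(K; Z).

H_0 = Z,  H_1 = 0,  H_2 = Z.

Order the vertices as v_0 < v_1 < v_2 < v_3 < v_4. Listing each simplex with vertices in this order, K has dimension 2 with simplices:

  0-simplices (5): [v_0], [v_1], [v_2], [v_3], [v_4]
  1-simplices (9): [v_0,v_1], [v_0,v_3], [v_0,v_4], [v_1,v_2], [v_1,v_3], [v_1,v_4], [v_2,v_3], [v_2,v_4], [v_3,v_4]
  2-simplices (6): [v_0,v_1,v_3], [v_0,v_1,v_4], [v_0,v_3,v_4], [v_1,v_2,v_3], [v_1,v_2,v_4], [v_2,v_3,v_4]

Hence C_0 ≅ Z^5, C_1 ≅ Z^9, C_2 ≅ Z^6.

∂_1: C_1 → C_0 maps an edge to its endpoints' difference, ∂[p,q] = q − p. For instance
  ∂[v_1,v_2] = [v_2] − [v_1].
As a 5×9 matrix over Z this has rank 4, with invariant factors (1,1,1,1).

∂_2: C_2 → C_1 maps a triangle to the signed sum of its edges. For instance
  ∂[v_1,v_2,v_3] = [v_2,v_3] − [v_1,v_3] + [v_1,v_2],
  ∂[v_2,v_3,v_4] = [v_3,v_4] − [v_2,v_4] + [v_2,v_3].
As a 9×6 matrix over Z this has rank 5, with invariant factors (1,1,1,1,1).

Computing H_k = (kernel of ∂_k) / (image of ∂_{k+1}):

  H_0: rank C_0 − rank ∂_1 = 5 − 4 = 1, and the invariant factors of ∂_1 are all 1, so H_0 = Z.
  H_1: rank ker ∂_1 − rank ∂_2 = (9 − 4) − 5 = 0, and the invariant factors of ∂_2 are all 1, so H_1 = 0.
  H_2: rank ker ∂_2 − rank ∂_3 = (6 − 5) − 0 = 1, and there is no ∂_3, so H_2 = Z.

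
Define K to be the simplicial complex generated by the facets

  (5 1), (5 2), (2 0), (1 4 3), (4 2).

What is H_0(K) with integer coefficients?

Take the total order 0 < 1 < 2 < 3 < 4 < 5 on the vertex set. Then K (dimension 2) consists of the simplices:

  0-simplices (6): [0], [1], [2], [3], [4], [5]
  1-simplices (7): [0,2], [1,3], [1,4], [1,5], [2,4], [2,5], [3,4]
  2-simplices (1): [1,3,4]

so the chain groups are C_0 ≅ Z^6, C_1 ≅ Z^7, C_2 ≅ Z^1.

The boundary map ∂_1: C_1 → C_0 sends each edge [p,q] (with p < q) to q − p. For instance
  ∂[0,2] = [2] − [0].
The 6×7 boundary matrix has rank 5 and Smith normal form diag(1,1,1,1,1).

The boundary map ∂_2: C_2 → C_1 maps a triangle to the signed sum of its edges. For instance
  ∂[1,3,4] = [3,4] − [1,4] + [1,3].
As a 7×1 matrix over Z this has rank 1, with invariant factors (1).

Now H_k = ker ∂_k / im ∂_{k+1}, so:

  H_0: rank C_0 − rank ∂_1 = 6 − 5 = 1, and the invariant factors of ∂_1 are all 1, so H_0 ≅ Z.

H_0 = Z.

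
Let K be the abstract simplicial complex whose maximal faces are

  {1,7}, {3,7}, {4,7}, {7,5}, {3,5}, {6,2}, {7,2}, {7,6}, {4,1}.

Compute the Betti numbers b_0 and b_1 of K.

Fix the vertex order 1 < 2 < 3 < 4 < 5 < 6 < 7 and write every simplex with vertices in increasing order. Then dim K = 1 and the simplices of K are:

  0-simplices (7): [1], [2], [3], [4], [5], [6], [7]
  1-simplices (9): [1,4], [1,7], [2,6], [2,7], [3,5], [3,7], [4,7], [5,7], [6,7]

Hence C_0 ≅ Z^7, C_1 ≅ Z^9.

Boundary ∂_1: C_1 → C_0 maps an edge to its endpoints' difference, ∂[p,q] = q − p. For instance
  ∂[1,4] = [4] − [1].
This gives a 7×9 integer matrix of rank 6; reducing to Smith normal form yields diagonal entries (1,1,1,1,1,1).

From H_k ≅ ker(∂_k) / im(∂_{k+1}) we obtain:

  H_0: rank C_0 − rank ∂_1 = 7 − 6 = 1, and the invariant factors of ∂_1 are all 1, so H_0 = Z.
  H_1: rank ker ∂_1 − rank ∂_2 = (9 − 6) − 0 = 3, and there is no ∂_2, so H_1 = Z^3.

Hence the Betti numbers are b_0 = 1, b_1 = 3.

b_0 = 1, b_1 = 3.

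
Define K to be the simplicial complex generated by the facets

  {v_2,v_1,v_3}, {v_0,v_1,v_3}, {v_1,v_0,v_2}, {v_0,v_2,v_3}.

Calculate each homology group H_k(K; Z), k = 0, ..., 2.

H_0 ≅ Z,  H_1 = 0,  H_2 ≅ Z.

Fix the vertex order v_0 < v_1 < v_2 < v_3 and write every simplex with vertices in increasing order. Then dim K = 2 and the simplices of K are:

  0-simplices (4): [v_0], [v_1], [v_2], [v_3]
  1-simplices (6): [v_0,v_1], [v_0,v_2], [v_0,v_3], [v_1,v_2], [v_1,v_3], [v_2,v_3]
  2-simplices (4): [v_0,v_1,v_2], [v_0,v_1,v_3], [v_0,v_2,v_3], [v_1,v_2,v_3]

Hence C_0 ≅ Z^4, C_1 ≅ Z^6, C_2 ≅ Z^4.

∂_1: C_1 → C_0 is given by ∂[p,q] = [q] − [p].
The resulting 4×6 matrix has rank 3, and its Smith normal form has invariant factors (1,1,1).

∂_2: C_2 → C_1 acts by ∂[p,q,r] = [q,r] − [p,r] + [p,q]. For instance
  ∂[v_0,v_1,v_3] = [v_1,v_3] − [v_0,v_3] + [v_0,v_1],
  ∂[v_1,v_2,v_3] = [v_2,v_3] − [v_1,v_3] + [v_1,v_2].
The resulting 6×4 matrix has rank 3, and its Smith normal form has invariant factors (1,1,1).

Computing H_k = (kernel of ∂_k) / (image of ∂_{k+1}):

  H_0: rank C_0 − rank ∂_1 = 4 − 3 = 1, and the invariant factors of ∂_1 are all 1, so H_0 ≅ Z.
  H_1: rank ker ∂_1 − rank ∂_2 = (6 − 3) − 3 = 0, and the invariant factors of ∂_2 are all 1, so H_1 ≅ 0.
  H_2: rank ker ∂_2 − rank ∂_3 = (4 − 3) − 0 = 1, and there is no ∂_3, so H_2 ≅ Z.

(K is a triangulation of the 2-sphere S^2.)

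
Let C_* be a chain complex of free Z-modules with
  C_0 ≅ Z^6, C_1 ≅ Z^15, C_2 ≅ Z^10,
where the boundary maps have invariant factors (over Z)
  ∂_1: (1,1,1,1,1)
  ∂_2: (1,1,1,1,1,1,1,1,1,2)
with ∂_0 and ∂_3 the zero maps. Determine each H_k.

H_0 ≅ Z,  H_1 ≅ Z/2Z,  H_2 = 0.

H_0: b_0 = 6 − 0 − 5 = 1; torsion from ∂_1 factors > 1: none. So H_0 ≅ Z.
H_1: b_1 = 15 − 5 − 10 = 0; torsion from ∂_2 factors > 1: [2]. So H_1 ≅ Z/2Z.
H_2: b_2 = 10 − 10 − 0 = 0; torsion from ∂_3 factors > 1: none. So H_2 ≅ 0.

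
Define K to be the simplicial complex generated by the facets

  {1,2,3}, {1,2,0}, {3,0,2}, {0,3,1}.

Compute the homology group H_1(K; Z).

K has 4 vertices, 6 edges, 4 triangles.
rank ∂_1 = 3, rank ∂_2 = 3 ⇒ b_1 = 6 − 3 − 3 = 0; all invariant factors of ∂_2 are 1 so no torsion. So H_1 ≅ 0.

H_1 ≅ 0.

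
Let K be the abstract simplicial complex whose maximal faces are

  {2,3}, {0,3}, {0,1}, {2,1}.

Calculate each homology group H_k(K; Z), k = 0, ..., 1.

K has 4 vertices, 4 edges.
rank ∂_0 = 0, rank ∂_1 = 3 ⇒ b_0 = 4 − 0 − 3 = 1; all invariant factors of ∂_1 are 1 so no torsion. So H_0 = Z.
rank ∂_1 = 3, rank ∂_2 = 0 ⇒ b_1 = 4 − 3 − 0 = 1. So H_1 = Z.

H_0 ≅ Z,  H_1 ≅ Z.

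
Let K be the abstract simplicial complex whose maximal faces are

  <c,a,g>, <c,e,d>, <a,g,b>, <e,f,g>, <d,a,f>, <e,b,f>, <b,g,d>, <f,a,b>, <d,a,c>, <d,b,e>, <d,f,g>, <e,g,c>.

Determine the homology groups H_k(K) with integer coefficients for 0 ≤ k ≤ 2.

H_0 = Z,  H_1 = Z/2Z,  H_2 = 0.

Order the vertices as a < b < c < d < e < f < g. Listing each simplex with vertices in this order, K has dimension 2 with simplices:

  0-simplices (7): a, b, c, d, e, f, g
  1-simplices (18): ab, ac, ad, af, ag, bd, be, bf, bg, cd, ce, cg, de, df, dg, ef, eg, fg
  2-simplices (12): abf, abg, acd, acg, adf, bde, bdg, bef, cde, ceg, dfg, efg

so the chain groups are C_0 ≅ Z^7, C_1 ≅ Z^18, C_2 ≅ Z^12.

The boundary map ∂_1: C_1 → C_0 maps an edge to its endpoints' difference, ∂[p,q] = q − p. For instance
  ∂de = e − d.
The 7×18 boundary matrix has rank 6 and Smith normal form diag(1,1,1,1,1,1).

The boundary map ∂_2: C_2 → C_1 maps a triangle to the signed sum of its edges. For instance
  ∂efg = fg − eg + ef,
  ∂adf = df − af + ad.
The resulting 18×12 matrix has rank 12, and its Smith normal form has invariant factors (1,1,1,1,1,1,1,1,1,1,1,2).

From H_k ≅ ker(∂_k) / im(∂_{k+1}) we obtain:

  H_0: rank C_0 − rank ∂_1 = 7 − 6 = 1, and the invariant factors of ∂_1 are all 1, so H_0 = Z.
  H_1: rank ker ∂_1 − rank ∂_2 = (18 − 6) − 12 = 0, and ∂_2 has invariant factor 2 > 1, so H_1 = Z/2Z.
  H_2: rank ker ∂_2 − rank ∂_3 = (12 − 12) − 0 = 0, and there is no ∂_3, so H_2 = 0.

(K is a triangulation of the real projective plane RP^2.)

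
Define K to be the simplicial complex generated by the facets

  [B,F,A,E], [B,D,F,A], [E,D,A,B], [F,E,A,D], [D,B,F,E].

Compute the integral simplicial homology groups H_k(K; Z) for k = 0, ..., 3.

H_0 = Z,  H_1 = 0,  H_2 = 0,  H_3 = Z.

K has 5 vertices, 10 edges, 10 triangles, 5 3-simplices.
rank ∂_0 = 0, rank ∂_1 = 4 ⇒ b_0 = 5 − 0 − 4 = 1; all invariant factors of ∂_1 are 1 so no torsion. So H_0 = Z.
rank ∂_1 = 4, rank ∂_2 = 6 ⇒ b_1 = 10 − 4 − 6 = 0; all invariant factors of ∂_2 are 1 so no torsion. So H_1 = 0.
rank ∂_2 = 6, rank ∂_3 = 4 ⇒ b_2 = 10 − 6 − 4 = 0; all invariant factors of ∂_3 are 1 so no torsion. So H_2 = 0.
rank ∂_3 = 4, rank ∂_4 = 0 ⇒ b_3 = 5 − 4 − 0 = 1. So H_3 = Z.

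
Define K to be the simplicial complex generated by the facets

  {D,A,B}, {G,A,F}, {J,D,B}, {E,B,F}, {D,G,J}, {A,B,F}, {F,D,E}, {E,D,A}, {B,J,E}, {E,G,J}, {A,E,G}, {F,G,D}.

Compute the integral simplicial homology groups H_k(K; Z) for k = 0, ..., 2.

Order the vertices as A < B < D < E < F < G < J. Listing each simplex with vertices in this order, K has dimension 2 with simplices:

  0-simplices (7): A, B, D, E, F, G, J
  1-simplices (18): AB, AD, AE, AF, AG, BD, BE, BF, BJ, DE, DF, DG, DJ, EF, EG, EJ, FG, GJ
  2-simplices (12): ABD, ABF, ADE, AEG, AFG, BDJ, BEF, BEJ, DEF, DFG, DGJ, EGJ

Hence C_0 ≅ Z^7, C_1 ≅ Z^18, C_2 ≅ Z^12.

Boundary ∂_1: C_1 → C_0 maps an edge to its endpoints' difference, ∂[p,q] = q − p. For instance
  ∂GJ = J − G.
This gives a 7×18 integer matrix of rank 6; reducing to Smith normal form yields diagonal entries (1,1,1,1,1,1).

The boundary map ∂_2: C_2 → C_1 maps a triangle to the signed sum of its edges. For instance
  ∂ABF = BF − AF + AB,
  ∂ABD = BD − AD + AB.
As a 18×12 matrix over Z this has rank 12, with invariant factors (1,1,1,1,1,1,1,1,1,1,1,2).

Reading off H_k = ker ∂_k / im ∂_{k+1}:

  H_0: rank C_0 − rank ∂_1 = 7 − 6 = 1, and the invariant factors of ∂_1 are all 1, so H_0 ≅ Z.
  H_1: rank ker ∂_1 − rank ∂_2 = (18 − 6) − 12 = 0, and ∂_2 has invariant factor 2 > 1, so H_1 ≅ Z/2Z.
  H_2: rank ker ∂_2 − rank ∂_3 = (12 − 12) − 0 = 0, and there is no ∂_3, so H_2 ≅ 0.

H_0 ≅ Z,  H_1 ≅ Z/2Z,  H_2 = 0.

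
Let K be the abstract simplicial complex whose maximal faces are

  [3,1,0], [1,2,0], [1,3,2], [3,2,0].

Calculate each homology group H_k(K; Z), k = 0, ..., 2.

Fix the vertex order 0 < 1 < 2 < 3 and write every simplex with vertices in increasing order. Then dim K = 2 and the simplices of K are:

  0-simplices (4): [0], [1], [2], [3]
  1-simplices (6): [0,1], [0,2], [0,3], [1,2], [1,3], [2,3]
  2-simplices (4): [0,1,2], [0,1,3], [0,2,3], [1,2,3]

giving chain groups C_0 ≅ Z^4, C_1 ≅ Z^6, C_2 ≅ Z^4.

The boundary map ∂_1: C_1 → C_0 maps an edge to its endpoints' difference, ∂[p,q] = q − p. For instance
  ∂[0,3] = [3] − [0].
This gives a 4×6 integer matrix of rank 3; reducing to Smith normal form yields diagonal entries (1,1,1).

The boundary map ∂_2: C_2 → C_1 sends each 2-simplex [p,q,r] to [q,r] − [p,r] + [p,q]. For instance
  ∂[1,2,3] = [2,3] − [1,3] + [1,2],
  ∂[0,1,2] = [1,2] − [0,2] + [0,1].
The resulting 6×4 matrix has rank 3, and its Smith normal form has invariant factors (1,1,1).

Computing H_k = (kernel of ∂_k) / (image of ∂_{k+1}):

  H_0: rank C_0 − rank ∂_1 = 4 − 3 = 1, and the invariant factors of ∂_1 are all 1, so H_0 = Z.
  H_1: rank ker ∂_1 − rank ∂_2 = (6 − 3) − 3 = 0, and the invariant factors of ∂_2 are all 1, so H_1 = 0.
  H_2: rank ker ∂_2 − rank ∂_3 = (4 − 3) − 0 = 1, and there is no ∂_3, so H_2 = Z.

H_0 ≅ Z,  H_1 = 0,  H_2 ≅ Z.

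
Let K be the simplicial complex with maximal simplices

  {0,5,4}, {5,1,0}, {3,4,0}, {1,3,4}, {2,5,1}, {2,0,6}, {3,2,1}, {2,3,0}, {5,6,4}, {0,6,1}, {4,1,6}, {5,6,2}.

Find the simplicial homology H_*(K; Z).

Order the vertices as 0 < 1 < 2 < 3 < 4 < 5 < 6. Listing each simplex with vertices in this order, K has dimension 2 with simplices:

  0-simplices (7): [0], [1], [2], [3], [4], [5], [6]
  1-simplices (18): [0,1], [0,2], [0,3], [0,4], [0,5], [0,6], [1,2], [1,3], [1,4], [1,5], [1,6], [2,3], [2,5], [2,6], [3,4], [4,5], [4,6], [5,6]
  2-simplices (12): [0,1,5], [0,1,6], [0,2,3], [0,2,6], [0,3,4], [0,4,5], [1,2,3], [1,2,5], [1,3,4], [1,4,6], [2,5,6], [4,5,6]

so the chain groups are C_0 ≅ Z^7, C_1 ≅ Z^18, C_2 ≅ Z^12.

∂_1: C_1 → C_0 is given by ∂[p,q] = [q] − [p]. For instance
  ∂[4,5] = [5] − [4].
As a 7×18 matrix over Z this has rank 6, with invariant factors (1,1,1,1,1,1).

Boundary ∂_2: C_2 → C_1 sends each 2-simplex [p,q,r] to [q,r] − [p,r] + [p,q]. For instance
  ∂[4,5,6] = [5,6] − [4,6] + [4,5],
  ∂[1,2,5] = [2,5] − [1,5] + [1,2].
The 18×12 boundary matrix has rank 12 and Smith normal form diag(1,1,1,1,1,1,1,1,1,1,1,2).

Computing H_k = (kernel of ∂_k) / (image of ∂_{k+1}):

  H_0: rank C_0 − rank ∂_1 = 7 − 6 = 1, and the invariant factors of ∂_1 are all 1, so H_0 ≅ Z.
  H_1: rank ker ∂_1 − rank ∂_2 = (18 − 6) − 12 = 0, and ∂_2 has invariant factor 2 > 1, so H_1 ≅ Z/2Z.
  H_2: rank ker ∂_2 − rank ∂_3 = (12 − 12) − 0 = 0, and there is no ∂_3, so H_2 ≅ 0.

As a check, the Euler characteristic is 7 − 18 + 12 = 1, which agrees with 1 − 0 + 0 = 1.

H_0 ≅ Z,  H_1 ≅ Z/2Z,  H_2 = 0.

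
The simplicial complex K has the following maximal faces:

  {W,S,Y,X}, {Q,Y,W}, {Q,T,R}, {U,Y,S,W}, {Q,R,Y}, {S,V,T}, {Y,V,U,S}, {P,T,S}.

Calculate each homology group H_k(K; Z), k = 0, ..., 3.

H_0 = Z,  H_1 = Z,  H_2 = 0,  H_3 = 0.

We work with the vertex ordering P < Q < R < S < T < U < V < W < X < Y. The simplices of K, each written with vertices in increasing order, are:

  0-simplices (10): P, Q, R, S, T, U, V, W, X, Y
  1-simplices (22): PS, PT, QR, QT, QW, QY, RT, RY, ST, SU, SV, SW, SX, SY, TV, UV, UW, UY, VY, WX, WY, XY
  2-simplices (15): PST, QRT, QRY, QWY, STV, SUV, SUW, SUY, SVY, SWX, SWY, SXY, UVY, UWY, WXY
  3-simplices (3): SUVY, SUWY, SWXY

so the chain groups are C_0 ≅ Z^10, C_1 ≅ Z^22, C_2 ≅ Z^15, C_3 ≅ Z^3.

∂_1: C_1 → C_0 is given by ∂[p,q] = [q] − [p]. For instance
  ∂SY = Y − S.
The 10×22 boundary matrix has rank 9 and Smith normal form diag(1,1,1,1,1,1,1,1,1).

∂_2: C_2 → C_1 maps a triangle to the signed sum of its edges. For instance
  ∂SWY = WY − SY + SW,
  ∂SVY = VY − SY + SV.
As a 22×15 matrix over Z this has rank 12, with invariant factors (1,1,1,1,1,1,1,1,1,1,1,1).

Boundary ∂_3: C_3 → C_2 sends each 3-simplex σ to the alternating sum Σ_i (−1)^i (σ with its i-th vertex removed). For instance
  ∂SUWY = UWY − SWY + SUY − SUW,
  ∂SUVY = UVY − SVY + SUY − SUV.
This gives a 15×3 integer matrix of rank 3; reducing to Smith normal form yields diagonal entries (1,1,1).

Reading off H_k = ker ∂_k / im ∂_{k+1}:

  H_0: rank C_0 − rank ∂_1 = 10 − 9 = 1, and the invariant factors of ∂_1 are all 1, so H_0 = Z.
  H_1: rank ker ∂_1 − rank ∂_2 = (22 − 9) − 12 = 1, and the invariant factors of ∂_2 are all 1, so H_1 = Z.
  H_2: rank ker ∂_2 − rank ∂_3 = (15 − 12) − 3 = 0, and the invariant factors of ∂_3 are all 1, so H_2 = 0.
  H_3: rank ker ∂_3 − rank ∂_4 = (3 − 3) − 0 = 0, and there is no ∂_4, so H_3 = 0.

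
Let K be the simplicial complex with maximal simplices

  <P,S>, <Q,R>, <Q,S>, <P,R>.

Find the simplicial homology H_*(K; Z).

We work with the vertex ordering P < Q < R < S. The simplices of K, each written with vertices in increasing order, are:

  0-simplices (4): P, Q, R, S
  1-simplices (4): PR, PS, QR, QS

giving chain groups C_0 ≅ Z^4, C_1 ≅ Z^4.

The boundary map ∂_1: C_1 → C_0 maps an edge to its endpoints' difference, ∂[p,q] = q − p.
This gives a 4×4 integer matrix of rank 3; reducing to Smith normal form yields diagonal entries (1,1,1).

Computing H_k = (kernel of ∂_k) / (image of ∂_{k+1}):

  H_0: rank C_0 − rank ∂_1 = 4 − 3 = 1, and the invariant factors of ∂_1 are all 1, so H_0 = Z.
  H_1: rank ker ∂_1 − rank ∂_2 = (4 − 3) − 0 = 1, and there is no ∂_2, so H_1 = Z.

(K is a triangulation of the circle S^1.)

H_0 ≅ Z,  H_1 ≅ Z.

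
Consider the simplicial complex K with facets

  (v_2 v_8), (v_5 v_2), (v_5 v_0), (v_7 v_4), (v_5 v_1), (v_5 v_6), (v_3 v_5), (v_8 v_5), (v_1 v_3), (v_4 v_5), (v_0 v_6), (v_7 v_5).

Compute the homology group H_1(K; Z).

H_1 = Z^4.

Order the vertices as v_0 < v_1 < v_2 < v_3 < v_4 < v_5 < v_6 < v_7 < v_8. Listing each simplex with vertices in this order, K has dimension 1 with simplices:

  0-simplices (9): [v_0], [v_1], [v_2], [v_3], [v_4], [v_5], [v_6], [v_7], [v_8]
  1-simplices (12): [v_0,v_5], [v_0,v_6], [v_1,v_3], [v_1,v_5], [v_2,v_5], [v_2,v_8], [v_3,v_5], [v_4,v_5], [v_4,v_7], [v_5,v_6], [v_5,v_7], [v_5,v_8]

so the chain groups are C_0 ≅ Z^9, C_1 ≅ Z^12.

Boundary ∂_1: C_1 → C_0 maps an edge to its endpoints' difference, ∂[p,q] = q − p.
The resulting 9×12 matrix has rank 8, and its Smith normal form has invariant factors (1,1,1,1,1,1,1,1).

Reading off H_k = ker ∂_k / im ∂_{k+1}:

  H_1: rank ker ∂_1 − rank ∂_2 = (12 − 8) − 0 = 4, and there is no ∂_2, so H_1 = Z^4.

(K is a triangulation of a wedge of 4 circles.)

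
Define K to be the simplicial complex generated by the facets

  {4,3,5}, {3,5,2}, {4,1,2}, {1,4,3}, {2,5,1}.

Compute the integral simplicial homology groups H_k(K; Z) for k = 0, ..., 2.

K has 5 vertices, 10 edges, 5 triangles.
rank ∂_0 = 0, rank ∂_1 = 4 ⇒ b_0 = 5 − 0 − 4 = 1; all invariant factors of ∂_1 are 1 so no torsion. So H_0 = Z.
rank ∂_1 = 4, rank ∂_2 = 5 ⇒ b_1 = 10 − 4 − 5 = 1; all invariant factors of ∂_2 are 1 so no torsion. So H_1 = Z.
rank ∂_2 = 5, rank ∂_3 = 0 ⇒ b_2 = 5 − 5 − 0 = 0. So H_2 = 0.

H_0 = Z,  H_1 = Z,  H_2 = 0.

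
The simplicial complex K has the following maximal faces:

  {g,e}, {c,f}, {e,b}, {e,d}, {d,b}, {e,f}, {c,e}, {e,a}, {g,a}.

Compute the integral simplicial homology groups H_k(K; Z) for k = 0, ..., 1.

We work with the vertex ordering a < b < c < d < e < f < g. The simplices of K, each written with vertices in increasing order, are:

  0-simplices (7): a, b, c, d, e, f, g
  1-simplices (9): ae, ag, bd, be, ce, cf, de, ef, eg

giving chain groups C_0 ≅ Z^7, C_1 ≅ Z^9.

∂_1: C_1 → C_0 is given by ∂[p,q] = [q] − [p]. For instance
  ∂eg = g − e.
The resulting 7×9 matrix has rank 6, and its Smith normal form has invariant factors (1,1,1,1,1,1).

Now H_k = ker ∂_k / im ∂_{k+1}, so:

  H_0: rank C_0 − rank ∂_1 = 7 − 6 = 1, and the invariant factors of ∂_1 are all 1, so H_0 = Z.
  H_1: rank ker ∂_1 − rank ∂_2 = (9 − 6) − 0 = 3, and there is no ∂_2, so H_1 = Z^3.

As a check, the Euler characteristic is 7 − 9 = -2, which agrees with 1 − 3 = -2.

H_0 ≅ Z,  H_1 ≅ Z^3.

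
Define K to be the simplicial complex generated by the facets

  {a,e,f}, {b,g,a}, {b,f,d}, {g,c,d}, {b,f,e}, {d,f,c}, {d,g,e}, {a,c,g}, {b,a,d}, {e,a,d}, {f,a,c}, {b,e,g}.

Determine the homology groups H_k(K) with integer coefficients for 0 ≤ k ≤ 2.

H_0 = Z,  H_1 = Z/2Z,  H_2 = 0.

Order the vertices as a < b < c < d < e < f < g. Listing each simplex with vertices in this order, K has dimension 2 with simplices:

  0-simplices (7): a, b, c, d, e, f, g
  1-simplices (18): ab, ac, ad, ae, af, ag, bd, be, bf, bg, cd, cf, cg, de, df, dg, ef, eg
  2-simplices (12): abd, abg, acf, acg, ade, aef, bdf, bef, beg, cdf, cdg, deg

so the chain groups are C_0 ≅ Z^7, C_1 ≅ Z^18, C_2 ≅ Z^12.

The boundary map ∂_1: C_1 → C_0 maps an edge to its endpoints' difference, ∂[p,q] = q − p. For instance
  ∂df = f − d.
The 7×18 boundary matrix has rank 6 and Smith normal form diag(1,1,1,1,1,1).

Boundary ∂_2: C_2 → C_1 maps a triangle to the signed sum of its edges. For instance
  ∂cdf = df − cf + cd,
  ∂deg = eg − dg + de.
The resulting 18×12 matrix has rank 12, and its Smith normal form has invariant factors (1,1,1,1,1,1,1,1,1,1,1,2).

Reading off H_k = ker ∂_k / im ∂_{k+1}:

  H_0: rank C_0 − rank ∂_1 = 7 − 6 = 1, and the invariant factors of ∂_1 are all 1, so H_0 ≅ Z.
  H_1: rank ker ∂_1 − rank ∂_2 = (18 − 6) − 12 = 0, and ∂_2 has invariant factor 2 > 1, so H_1 ≅ Z/2Z.
  H_2: rank ker ∂_2 − rank ∂_3 = (12 − 12) − 0 = 0, and there is no ∂_3, so H_2 ≅ 0.

As a check, the Euler characteristic is 7 − 18 + 12 = 1, which agrees with 1 − 0 + 0 = 1.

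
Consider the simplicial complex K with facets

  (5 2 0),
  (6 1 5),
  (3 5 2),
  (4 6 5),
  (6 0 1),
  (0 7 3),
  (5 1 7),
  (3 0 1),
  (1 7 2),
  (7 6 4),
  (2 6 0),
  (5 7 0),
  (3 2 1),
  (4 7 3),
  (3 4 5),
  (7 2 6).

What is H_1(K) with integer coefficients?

Fix the vertex order 0 < 1 < 2 < 3 < 4 < 5 < 6 < 7 and write every simplex with vertices in increasing order. Then dim K = 2 and the simplices of K are:

  0-simplices (8): [0], [1], [2], [3], [4], [5], [6], [7]
  1-simplices (24): (24 of them)
  2-simplices (16): [0,1,3], [0,1,6], [0,2,5], [0,2,6], [0,3,7], [0,5,7], [1,2,3], [1,2,7], [1,5,6], [1,5,7], [2,3,5], [2,6,7], [3,4,5], [3,4,7], [4,5,6], [4,6,7]

so the chain groups are C_0 ≅ Z^8, C_1 ≅ Z^24, C_2 ≅ Z^16.

The boundary map ∂_1: C_1 → C_0 maps an edge to its endpoints' difference, ∂[p,q] = q − p. For instance
  ∂[1,6] = [6] − [1].
As a 8×24 matrix over Z this has rank 7, with invariant factors (1,1,1,1,1,1,1).

The boundary map ∂_2: C_2 → C_1 maps a triangle to the signed sum of its edges. For instance
  ∂[0,1,3] = [1,3] − [0,3] + [0,1],
  ∂[2,6,7] = [6,7] − [2,7] + [2,6].
This gives a 24×16 integer matrix of rank 15; reducing to Smith normal form yields diagonal entries (1,1,1,1,1,1,1,1,1,1,1,1,1,1,1).

Computing H_k = (kernel of ∂_k) / (image of ∂_{k+1}):

  H_1: rank ker ∂_1 − rank ∂_2 = (24 − 7) − 15 = 2, and the invariant factors of ∂_2 are all 1, so H_1 = Z^2.

H_1 ≅ Z^2.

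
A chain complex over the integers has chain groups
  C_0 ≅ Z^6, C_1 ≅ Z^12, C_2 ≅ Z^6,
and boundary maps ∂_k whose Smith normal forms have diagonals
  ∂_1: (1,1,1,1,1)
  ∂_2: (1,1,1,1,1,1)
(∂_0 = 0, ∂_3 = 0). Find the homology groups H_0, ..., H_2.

H_0: b_0 = 6 − 0 − 5 = 1; torsion from ∂_1 factors > 1: none. So H_0 ≅ Z.
H_1: b_1 = 12 − 5 − 6 = 1; torsion from ∂_2 factors > 1: none. So H_1 ≅ Z.
H_2: b_2 = 6 − 6 − 0 = 0; torsion from ∂_3 factors > 1: none. So H_2 ≅ 0.

H_0 ≅ Z,  H_1 ≅ Z,  H_2 = 0.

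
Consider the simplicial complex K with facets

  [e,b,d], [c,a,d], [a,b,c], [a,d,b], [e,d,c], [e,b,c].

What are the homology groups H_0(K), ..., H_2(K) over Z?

H_0 ≅ Z,  H_1 = 0,  H_2 ≅ Z.

Take the total order a < b < c < d < e on the vertex set. Then K (dimension 2) consists of the simplices:

  0-simplices (5): a, b, c, d, e
  1-simplices (9): ab, ac, ad, bc, bd, be, cd, ce, de
  2-simplices (6): abc, abd, acd, bce, bde, cde

giving chain groups C_0 ≅ Z^5, C_1 ≅ Z^9, C_2 ≅ Z^6.

∂_1: C_1 → C_0 maps an edge to its endpoints' difference, ∂[p,q] = q − p. For instance
  ∂bc = c − b.
The 5×9 boundary matrix has rank 4 and Smith normal form diag(1,1,1,1).

The boundary map ∂_2: C_2 → C_1 acts by ∂[p,q,r] = [q,r] − [p,r] + [p,q]. For instance
  ∂abd = bd − ad + ab,
  ∂acd = cd − ad + ac.
As a 9×6 matrix over Z this has rank 5, with invariant factors (1,1,1,1,1).

Computing H_k = (kernel of ∂_k) / (image of ∂_{k+1}):

  H_0: rank C_0 − rank ∂_1 = 5 − 4 = 1, and the invariant factors of ∂_1 are all 1, so H_0 = Z.
  H_1: rank ker ∂_1 − rank ∂_2 = (9 − 4) − 5 = 0, and the invariant factors of ∂_2 are all 1, so H_1 = 0.
  H_2: rank ker ∂_2 − rank ∂_3 = (6 − 5) − 0 = 1, and there is no ∂_3, so H_2 = Z.

As a check, the Euler characteristic is 5 − 9 + 6 = 2, which agrees with 1 − 0 + 1 = 2.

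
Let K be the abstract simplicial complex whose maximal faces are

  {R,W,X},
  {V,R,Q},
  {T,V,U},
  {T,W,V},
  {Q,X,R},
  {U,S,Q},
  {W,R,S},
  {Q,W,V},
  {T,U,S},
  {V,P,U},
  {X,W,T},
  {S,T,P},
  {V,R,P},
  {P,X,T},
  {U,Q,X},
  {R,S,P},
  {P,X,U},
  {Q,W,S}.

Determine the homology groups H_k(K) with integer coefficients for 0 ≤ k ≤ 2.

H_0 = Z,  H_1 = Z ⊕ Z_2,  H_2 = 0.

We work with the vertex ordering P < Q < R < S < T < U < V < W < X. The simplices of K, each written with vertices in increasing order, are:

  0-simplices (9): P, Q, R, S, T, U, V, W, X
  1-simplices (27): PR, PS, PT, PU, PV, PX, QR, QS, QU, QV, QW, QX, RS, RV, RW, RX, ST, SU, SW, TU, TV, TW, TX, UV, UX, VW, WX
  2-simplices (18): PRS, PRV, PST, PTX, PUV, PUX, QRV, QRX, QSU, QSW, QUX, QVW, RSW, RWX, STU, TUV, TVW, TWX

Hence C_0 ≅ Z^9, C_1 ≅ Z^27, C_2 ≅ Z^18.

The boundary map ∂_1: C_1 → C_0 is given by ∂[p,q] = [q] − [p]. For instance
  ∂QV = V − Q.
As a 9×27 matrix over Z this has rank 8, with invariant factors (1,1,1,1,1,1,1,1).

Boundary ∂_2: C_2 → C_1 sends each 2-simplex [p,q,r] to [q,r] − [p,r] + [p,q]. For instance
  ∂QUX = UX − QX + QU,
  ∂TUV = UV − TV + TU.
As a 27×18 matrix over Z this has rank 18, with invariant factors (1,1,1,1,1,1,1,1,1,1,1,1,1,1,1,1,1,2).

Computing H_k = (kernel of ∂_k) / (image of ∂_{k+1}):

  H_0: rank C_0 − rank ∂_1 = 9 − 8 = 1, and the invariant factors of ∂_1 are all 1, so H_0 ≅ Z.
  H_1: rank ker ∂_1 − rank ∂_2 = (27 − 8) − 18 = 1, and ∂_2 has invariant factor 2 > 1, so H_1 ≅ Z ⊕ Z_2.
  H_2: rank ker ∂_2 − rank ∂_3 = (18 − 18) − 0 = 0, and there is no ∂_3, so H_2 ≅ 0.

As a check, the Euler characteristic is 9 − 27 + 18 = 0, which agrees with 1 − 1 + 0 = 0.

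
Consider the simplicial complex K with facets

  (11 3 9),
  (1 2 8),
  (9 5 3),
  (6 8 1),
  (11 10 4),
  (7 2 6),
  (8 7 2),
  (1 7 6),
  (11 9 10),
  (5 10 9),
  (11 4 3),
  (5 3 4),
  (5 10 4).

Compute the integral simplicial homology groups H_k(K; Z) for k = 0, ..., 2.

H_0 = Z^2,  H_1 = Z,  H_2 = Z.

We work with the vertex ordering 1 < 2 < 3 < 4 < 5 < 6 < 7 < 8 < 9 < 10 < 11. The simplices of K, each written with vertices in increasing order, are:

  0-simplices (11): [1], [2], [3], [4], [5], [6], [7], [8], [9], [10], [11]
  1-simplices (22): [1,2], [1,6], [1,7], [1,8], [2,6], [2,7], [2,8], [3,4], [3,5], [3,9], [3,11], [4,5], [4,10], [4,11], [5,9], [5,10], [6,7], [6,8], [7,8], [9,10], [9,11], [10,11]
  2-simplices (13): [1,2,8], [1,6,7], [1,6,8], [2,6,7], [2,7,8], [3,4,5], [3,4,11], [3,5,9], [3,9,11], [4,5,10], [4,10,11], [5,9,10], [9,10,11]

giving chain groups C_0 ≅ Z^11, C_1 ≅ Z^22, C_2 ≅ Z^13.

Boundary ∂_1: C_1 → C_0 is given by ∂[p,q] = [q] − [p]. For instance
  ∂[2,6] = [6] − [2].
The resulting 11×22 matrix has rank 9, and its Smith normal form has invariant factors (1,1,1,1,1,1,1,1,1).

Boundary ∂_2: C_2 → C_1 acts by ∂[p,q,r] = [q,r] − [p,r] + [p,q]. For instance
  ∂[3,4,11] = [4,11] − [3,11] + [3,4],
  ∂[5,9,10] = [9,10] − [5,10] + [5,9].
The resulting 22×13 matrix has rank 12, and its Smith normal form has invariant factors (1,1,1,1,1,1,1,1,1,1,1,1).

Reading off H_k = ker ∂_k / im ∂_{k+1}:

  H_0: rank C_0 − rank ∂_1 = 11 − 9 = 2, and the invariant factors of ∂_1 are all 1, so H_0 ≅ Z^2.
  H_1: rank ker ∂_1 − rank ∂_2 = (22 − 9) − 12 = 1, and the invariant factors of ∂_2 are all 1, so H_1 ≅ Z.
  H_2: rank ker ∂_2 − rank ∂_3 = (13 − 12) − 0 = 1, and there is no ∂_3, so H_2 ≅ Z.

(K is a triangulation of the disjoint union of the Möbius band and the 2-sphere S^2.)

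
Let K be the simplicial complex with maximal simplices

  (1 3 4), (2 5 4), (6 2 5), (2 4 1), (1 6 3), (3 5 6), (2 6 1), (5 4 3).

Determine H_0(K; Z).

Order the vertices as 1 < 2 < 3 < 4 < 5 < 6. Listing each simplex with vertices in this order, K has dimension 2 with simplices:

  0-simplices (6): [1], [2], [3], [4], [5], [6]
  1-simplices (12): [1,2], [1,3], [1,4], [1,6], [2,4], [2,5], [2,6], [3,4], [3,5], [3,6], [4,5], [5,6]
  2-simplices (8): [1,2,4], [1,2,6], [1,3,4], [1,3,6], [2,4,5], [2,5,6], [3,4,5], [3,5,6]

giving chain groups C_0 ≅ Z^6, C_1 ≅ Z^12, C_2 ≅ Z^8.

The boundary map ∂_1: C_1 → C_0 sends each edge [p,q] (with p < q) to q − p.
The 6×12 boundary matrix has rank 5 and Smith normal form diag(1,1,1,1,1).

Boundary ∂_2: C_2 → C_1 acts by ∂[p,q,r] = [q,r] − [p,r] + [p,q]. For instance
  ∂[1,2,4] = [2,4] − [1,4] + [1,2],
  ∂[1,3,4] = [3,4] − [1,4] + [1,3].
The resulting 12×8 matrix has rank 7, and its Smith normal form has invariant factors (1,1,1,1,1,1,1).

From H_k ≅ ker(∂_k) / im(∂_{k+1}) we obtain:

  H_0: rank C_0 − rank ∂_1 = 6 − 5 = 1, and the invariant factors of ∂_1 are all 1, so H_0 ≅ Z.

(K is a triangulation of the 2-sphere S^2.)

H_0 ≅ Z.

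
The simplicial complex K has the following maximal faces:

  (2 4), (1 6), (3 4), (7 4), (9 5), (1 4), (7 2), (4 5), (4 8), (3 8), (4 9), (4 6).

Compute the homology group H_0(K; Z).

H_0 ≅ Z.

Take the total order 1 < 2 < 3 < 4 < 5 < 6 < 7 < 8 < 9 on the vertex set. Then K (dimension 1) consists of the simplices:

  0-simplices (9): [1], [2], [3], [4], [5], [6], [7], [8], [9]
  1-simplices (12): [1,4], [1,6], [2,4], [2,7], [3,4], [3,8], [4,5], [4,6], [4,7], [4,8], [4,9], [5,9]

so the chain groups are C_0 ≅ Z^9, C_1 ≅ Z^12.

∂_1: C_1 → C_0 sends each edge [p,q] (with p < q) to q − p. For instance
  ∂[3,4] = [4] − [3].
The resulting 9×12 matrix has rank 8, and its Smith normal form has invariant factors (1,1,1,1,1,1,1,1).

Now H_k = ker ∂_k / im ∂_{k+1}, so:

  H_0: rank C_0 − rank ∂_1 = 9 − 8 = 1, and the invariant factors of ∂_1 are all 1, so H_0 ≅ Z.

(K is a triangulation of a wedge of 4 circles.)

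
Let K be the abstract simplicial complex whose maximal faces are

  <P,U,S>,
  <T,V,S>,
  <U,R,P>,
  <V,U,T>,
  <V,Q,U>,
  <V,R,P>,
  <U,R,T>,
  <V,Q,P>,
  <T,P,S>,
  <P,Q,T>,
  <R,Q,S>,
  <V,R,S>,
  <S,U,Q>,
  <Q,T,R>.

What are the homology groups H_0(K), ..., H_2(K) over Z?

Take the total order P < Q < R < S < T < U < V on the vertex set. Then K (dimension 2) consists of the simplices:

  0-simplices (7): P, Q, R, S, T, U, V
  1-simplices (21): PQ, PR, PS, PT, PU, PV, QR, QS, QT, QU, QV, RS, RT, RU, RV, ST, SU, SV, TU, TV, UV
  2-simplices (14): PQT, PQV, PRU, PRV, PST, PSU, QRS, QRT, QSU, QUV, RSV, RTU, STV, TUV

so the chain groups are C_0 ≅ Z^7, C_1 ≅ Z^21, C_2 ≅ Z^14.

The boundary map ∂_1: C_1 → C_0 maps an edge to its endpoints' difference, ∂[p,q] = q − p. For instance
  ∂TU = U − T.
The resulting 7×21 matrix has rank 6, and its Smith normal form has invariant factors (1,1,1,1,1,1).

Boundary ∂_2: C_2 → C_1 acts by ∂[p,q,r] = [q,r] − [p,r] + [p,q]. For instance
  ∂QUV = UV − QV + QU,
  ∂PRU = RU − PU + PR.
The resulting 21×14 matrix has rank 13, and its Smith normal form has invariant factors (1,1,1,1,1,1,1,1,1,1,1,1,1).

Now H_k = ker ∂_k / im ∂_{k+1}, so:

  H_0: rank C_0 − rank ∂_1 = 7 − 6 = 1, and the invariant factors of ∂_1 are all 1, so H_0 = Z.
  H_1: rank ker ∂_1 − rank ∂_2 = (21 − 6) − 13 = 2, and the invariant factors of ∂_2 are all 1, so H_1 = Z^2.
  H_2: rank ker ∂_2 − rank ∂_3 = (14 − 13) − 0 = 1, and there is no ∂_3, so H_2 = Z.

As a check, the Euler characteristic is 7 − 21 + 14 = 0, which agrees with 1 − 2 + 1 = 0.
(K is a triangulation of the torus T^2.)

H_0 ≅ Z,  H_1 ≅ Z^2,  H_2 ≅ Z.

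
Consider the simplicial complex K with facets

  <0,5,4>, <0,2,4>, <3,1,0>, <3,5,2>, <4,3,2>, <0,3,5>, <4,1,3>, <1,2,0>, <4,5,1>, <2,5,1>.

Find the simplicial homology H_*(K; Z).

K has 6 vertices, 15 edges, 10 triangles.
rank ∂_0 = 0, rank ∂_1 = 5 ⇒ b_0 = 6 − 0 − 5 = 1; all invariant factors of ∂_1 are 1 so no torsion. So H_0 ≅ Z.
rank ∂_1 = 5, rank ∂_2 = 10 ⇒ b_1 = 15 − 5 − 10 = 0; ∂_2 has invariant factor(s) [2] giving torsion. So H_1 ≅ Z/2.
rank ∂_2 = 10, rank ∂_3 = 0 ⇒ b_2 = 10 − 10 − 0 = 0. So H_2 ≅ 0.

H_0 = Z,  H_1 = Z/2,  H_2 = 0.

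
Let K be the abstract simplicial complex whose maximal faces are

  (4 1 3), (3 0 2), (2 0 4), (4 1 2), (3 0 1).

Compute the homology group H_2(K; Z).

Take the total order 0 < 1 < 2 < 3 < 4 on the vertex set. Then K (dimension 2) consists of the simplices:

  0-simplices (5): [0], [1], [2], [3], [4]
  1-simplices (10): [0,1], [0,2], [0,3], [0,4], [1,2], [1,3], [1,4], [2,3], [2,4], [3,4]
  2-simplices (5): [0,1,3], [0,2,3], [0,2,4], [1,2,4], [1,3,4]

giving chain groups C_0 ≅ Z^5, C_1 ≅ Z^10, C_2 ≅ Z^5.

The boundary map ∂_1: C_1 → C_0 sends each edge [p,q] (with p < q) to q − p.
This gives a 5×10 integer matrix of rank 4; reducing to Smith normal form yields diagonal entries (1,1,1,1).

Boundary ∂_2: C_2 → C_1 maps a triangle to the signed sum of its edges. For instance
  ∂[0,2,3] = [2,3] − [0,3] + [0,2],
  ∂[1,3,4] = [3,4] − [1,4] + [1,3].
The resulting 10×5 matrix has rank 5, and its Smith normal form has invariant factors (1,1,1,1,1).

Computing H_k = (kernel of ∂_k) / (image of ∂_{k+1}):

  H_2: rank ker ∂_2 − rank ∂_3 = (5 − 5) − 0 = 0, and there is no ∂_3, so H_2 = 0.

H_2 = 0.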